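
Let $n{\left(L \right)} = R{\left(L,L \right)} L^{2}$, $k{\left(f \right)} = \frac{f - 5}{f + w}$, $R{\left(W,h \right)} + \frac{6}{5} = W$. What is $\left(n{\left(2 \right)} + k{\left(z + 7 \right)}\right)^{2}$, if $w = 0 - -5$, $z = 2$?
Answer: $\frac{14884}{1225} \approx 12.15$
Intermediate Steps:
$R{\left(W,h \right)} = - \frac{6}{5} + W$
$w = 5$ ($w = 0 + 5 = 5$)
$k{\left(f \right)} = \frac{-5 + f}{5 + f}$ ($k{\left(f \right)} = \frac{f - 5}{f + 5} = \frac{-5 + f}{5 + f}$)
$n{\left(L \right)} = L^{2} \left(- \frac{6}{5} + L\right)$ ($n{\left(L \right)} = \left(- \frac{6}{5} + L\right) L^{2} = L^{2} \left(- \frac{6}{5} + L\right)$)
$\left(n{\left(2 \right)} + k{\left(z + 7 \right)}\right)^{2} = \left(2^{2} \left(- \frac{6}{5} + 2\right) + \frac{-5 + \left(2 + 7\right)}{5 + \left(2 + 7\right)}\right)^{2} = \left(4 \cdot \frac{4}{5} + \frac{-5 + 9}{5 + 9}\right)^{2} = \left(\frac{16}{5} + \frac{1}{14} \cdot 4\right)^{2} = \left(\frac{16}{5} + \frac{2}{7}\right)^{2} = \left(\frac{122}{35}\right)^{2} = \frac{14884}{1225}$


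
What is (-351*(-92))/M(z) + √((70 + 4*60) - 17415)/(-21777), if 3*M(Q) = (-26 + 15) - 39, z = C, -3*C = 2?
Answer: -48438/25 - I*√17105/21777 ≈ -1937.5 - 0.0060057*I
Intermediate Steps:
C = -⅔ (C = -⅓*2 = -⅔ ≈ -0.66667)
z = -⅔ ≈ -0.66667
M(Q) = -50/3 (M(Q) = ((-26 + 15) - 39)/3 = (-11 - 39)/3 = (⅓)*(-50) = -50/3)
(-351*(-92))/M(z) + √((70 + 4*60) - 17415)/(-21777) = (-351*(-92))/(-50/3) + √((70 + 4*60) - 17415)/(-21777) = 32292*(-3/50) + √((70 + 240) - 17415)*(-1/21777) = -48438/25 + √(310 - 17415)*(-1/21777) = -48438/25 + √(-17105)*(-1/21777) = -48438/25 + (I*√17105)*(-1/21777) = -48438/25 - I*√17105/21777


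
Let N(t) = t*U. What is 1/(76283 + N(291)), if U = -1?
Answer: 1/75992 ≈ 1.3159e-5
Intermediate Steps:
N(t) = -t (N(t) = t*(-1) = -t)
1/(76283 + N(291)) = 1/(76283 - 1*291) = 1/(76283 - 291) = 1/75992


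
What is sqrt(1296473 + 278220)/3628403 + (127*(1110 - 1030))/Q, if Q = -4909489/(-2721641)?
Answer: 2127067120/377653 + sqrt(1574693)/3628403 ≈ 5632.3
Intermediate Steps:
Q = 377653/209357 (Q = -4909489*(-1/2721641) = 377653/209357 ≈ 1.8039)
sqrt(1296473 + 278220)/3628403 + (127*(1110 - 1030))/Q = sqrt(1296473 + 278220)/3628403 + (127*(1110 - 1030))/(377653/209357) = sqrt(1574693)*(1/3628403) + (127*80)*(209357/377653) = sqrt(1574693)/3628403 + 10160*(209357/377653) = sqrt(1574693)/3628403 + 2127067120/377653 = 2127067120/377653 + sqrt(1574693)/3628403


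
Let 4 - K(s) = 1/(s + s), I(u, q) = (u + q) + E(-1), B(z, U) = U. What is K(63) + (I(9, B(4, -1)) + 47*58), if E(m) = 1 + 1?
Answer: 345239/126 ≈ 2740.0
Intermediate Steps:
E(m) = 2
I(u, q) = 2 + q + u (I(u, q) = (u + q) + 2 = (q + u) + 2 = 2 + q + u)
K(s) = 4 - 1/(2*s) (K(s) = 4 - 1/(s + s) = 4 - 1/(2*s))
K(63) + (I(9, B(4, -1)) + 47*58) = (4 - ½/63) + ((2 - 1 + 9) + 47*58) = (4 - ½*1/63) + (10 + 2726) = (4 - 1/126) + 2736 = 503/126 + 2736 = 345239/126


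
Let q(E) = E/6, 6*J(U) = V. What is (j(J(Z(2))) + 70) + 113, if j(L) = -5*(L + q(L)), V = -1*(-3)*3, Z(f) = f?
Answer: 697/4 ≈ 174.25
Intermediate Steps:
V = 9 (V = 3*3 = 9)
J(U) = 3/2 (J(U) = (⅙)*9 = 3/2)
q(E) = E/6 (q(E) = E*(⅙) = E/6)
j(L) = -35*L/6 (j(L) = -5*(L + L/6) = -35*L/6)
(j(J(Z(2))) + 70) + 113 = (-35/6*3/2 + 70) + 113 = (-35/4 + 70) + 113 = 245/4 + 113 = 697/4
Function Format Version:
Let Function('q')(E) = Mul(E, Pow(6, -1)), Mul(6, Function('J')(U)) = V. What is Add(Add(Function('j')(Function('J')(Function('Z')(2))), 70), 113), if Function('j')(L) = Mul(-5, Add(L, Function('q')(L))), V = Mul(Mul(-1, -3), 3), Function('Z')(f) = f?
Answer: Rational(697, 4) ≈ 174.25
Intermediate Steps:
V = 9 (V = Mul(3, 3) = 9)
Function('J')(U) = Rational(3, 2) (Function('J')(U) = Mul(Rational(1, 6), 9) = Rational(3, 2))
Function('q')(E) = Mul(Rational(1, 6), E) (Function('q')(E) = Mul(E, Rational(1, 6)) = Mul(Rational(1, 6), E))
Function('j')(L) = Mul(Rational(-35, 6), L) (Function('j')(L) = Mul(-5, Add(L, Mul(Rational(1, 6), L))) = Mul(-5, Mul(Rational(7, 6), L)) = Mul(Rational(-35, 6), L))
Add(Add(Function('j')(Function('J')(Function('Z')(2))), 70), 113) = Add(Add(Mul(Rational(-35, 6), Rational(3, 2)), 70), 113) = Add(Add(Rational(-35, 4), 70), 113) = Add(Rational(245, 4), 113) = Rational(697, 4)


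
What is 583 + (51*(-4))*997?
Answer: -202805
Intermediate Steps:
583 + (51*(-4))*997 = 583 - 204*997 = 583 - 203388 = -202805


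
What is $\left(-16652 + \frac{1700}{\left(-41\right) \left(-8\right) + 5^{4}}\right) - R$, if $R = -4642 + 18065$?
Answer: $- \frac{28659775}{953} \approx -30073.0$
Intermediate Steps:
$R = 13423$
$\left(-16652 + \frac{1700}{\left(-41\right) \left(-8\right) + 5^{4}}\right) - R = \left(-16652 + \frac{1700}{\left(-41\right) \left(-8\right) + 5^{4}}\right) - 13423 = \left(-16652 + \frac{1700}{328 + 625}\right) - 13423 = \left(-16652 + \frac{1700}{953}\right) - 13423 = - \frac{15867656}{953} - 13423 = - \frac{28659775}{953}$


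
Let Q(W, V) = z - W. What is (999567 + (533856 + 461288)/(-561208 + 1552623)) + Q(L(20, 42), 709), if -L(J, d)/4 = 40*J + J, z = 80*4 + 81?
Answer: 994636111064/991415 ≈ 1.0032e+6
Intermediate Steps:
z = 401 (z = 320 + 81 = 401)
L(J, d) = -164*J (L(J, d) = -4*(40*J + J) = -164*J)
Q(W, V) = 401 - W
(999567 + (533856 + 461288)/(-561208 + 1552623)) + Q(L(20, 42), 709) = (999567 + (533856 + 461288)/(-561208 + 1552623)) + (401 - (-164)*20) = (999567 + 995144/991415) + (401 - 1*(-3280)) = (999567 + 995144*(1/991415)) + (401 + 3280) = (999567 + 995144/991415) + 3681 = 990986712449/991415 + 3681 = 994636111064/991415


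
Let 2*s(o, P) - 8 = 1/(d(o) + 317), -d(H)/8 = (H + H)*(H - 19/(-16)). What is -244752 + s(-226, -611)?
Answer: -397766897081/1625210 ≈ -2.4475e+5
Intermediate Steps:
d(H) = -16*H*(19/16 + H) (d(H) = -8*(H + H)*(H - 19/(-16)) = -8*2*H*(H - 19*(-1/16)) = -8*2*H*(H + 19/16) = -8*2*H*(19/16 + H) = -16*H*(19/16 + H))
s(o, P) = 4 + 1/(2*(317 - o*(19 + 16*o))) (s(o, P) = 4 + 1/(2*(-o*(19 + 16*o) + 317)) = 4 + 1/(2*(317 - o*(19 + 16*o))))
-244752 + s(-226, -611) = -244752 + (-2537 + 8*(-226)*(19 + 16*(-226)))/(2*(-317 - 226*(19 + 16*(-226)))) = -244752 + (-2537 + 8*(-226)*(19 - 3616))/(2*(-317 - 226*(19 - 3616))) = -244752 + (-2537 + 8*(-226)*(-3597))/(2*(-317 - 226*(-3597))) = -244752 + (-2537 + 6503376)/(2*(-317 + 812922)) = -244752 + (½)*6500839/812605 = -244752 + (½)*(1/812605)*6500839 = -244752 + 6500839/1625210 = -397766897081/1625210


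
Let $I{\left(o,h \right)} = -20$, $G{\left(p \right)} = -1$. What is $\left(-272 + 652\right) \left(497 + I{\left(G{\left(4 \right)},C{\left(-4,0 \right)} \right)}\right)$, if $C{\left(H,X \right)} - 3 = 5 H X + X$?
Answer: $181260$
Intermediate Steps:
$C{\left(H,X \right)} = 3 + X + 5 H X$ ($C{\left(H,X \right)} = 3 + \left(5 H X + X\right) = 3 + \left(X + 5 H X\right) = 3 + X + 5 H X$)
$\left(-272 + 652\right) \left(497 + I{\left(G{\left(4 \right)},C{\left(-4,0 \right)} \right)}\right) = \left(-272 + 652\right) \left(497 - 20\right) = 380 \cdot 477 = 181260$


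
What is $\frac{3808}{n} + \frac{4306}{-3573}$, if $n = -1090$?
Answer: $- \frac{9149762}{1947285} \approx -4.6987$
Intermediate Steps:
$\frac{3808}{n} + \frac{4306}{-3573} = \frac{3808}{-1090} + \frac{4306}{-3573} = 3808 \left(- \frac{1}{1090}\right) + 4306 \left(- \frac{1}{3573}\right) = - \frac{1904}{545} - \frac{4306}{3573} = - \frac{9149762}{1947285}$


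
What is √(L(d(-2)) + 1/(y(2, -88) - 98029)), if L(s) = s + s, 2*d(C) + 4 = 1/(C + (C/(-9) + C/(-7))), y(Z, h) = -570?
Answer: I*√401179134966830/9268306 ≈ 2.1611*I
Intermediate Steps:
d(C) = -2 + 63/(94*C) (d(C) = -2 + 1/(2*(C + (C/(-9) + C/(-7)))) = -2 + 1/(2*(C + (C*(-⅑) + C*(-⅐)))) = -2 + 1/(2*(C + (-C/9 - C/7))) = -2 + 1/(2*(C - 16*C/63)) = -2 + 1/(2*((47*C/63))) = -2 + (63/(47*C))/2 = -2 + 63/(94*C))
L(s) = 2*s
√(L(d(-2)) + 1/(y(2, -88) - 98029)) = √(2*(-2 + (63/94)/(-2)) + 1/(-570 - 98029)) = √(2*(-2 + (63/94)*(-½)) + 1/(-98599)) = √(2*(-2 - 63/188) - 1/98599) = √(2*(-439/188) - 1/98599) = √(-439/94 - 1/98599) = √(-43285055/9268306) = I*√401179134966830/9268306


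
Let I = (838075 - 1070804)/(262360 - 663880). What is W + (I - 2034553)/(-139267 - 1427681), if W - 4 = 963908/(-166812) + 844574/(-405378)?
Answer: -72130079351863496747/28138273136963714880 ≈ -2.5634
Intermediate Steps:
I = 33247/57360 (I = -232729/(-401520) = -232729*(-1/401520) = 33247/57360 ≈ 0.57962)
W = -10881021482/2817579789 (W = 4 + (963908/(-166812) + 844574/(-405378)) = 4 + (963908*(-1/166812) + 844574*(-1/405378)) = 4 + (-240977/41703 - 422287/202689) = 4 - 22151340638/2817579789 = -10881021482/2817579789 ≈ -3.8618)
W + (I - 2034553)/(-139267 - 1427681) = -10881021482/2817579789 + (33247/57360 - 2034553)/(-139267 - 1427681) = -10881021482/2817579789 - 116701926833/57360/(-1566948) = -10881021482/2817579789 - 116701926833/57360*(-1/1566948) = -10881021482/2817579789 + 116701926833/89880137280 = -72130079351863496747/28138273136963714880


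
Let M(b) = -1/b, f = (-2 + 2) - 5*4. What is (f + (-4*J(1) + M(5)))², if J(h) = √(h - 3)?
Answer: 9401/25 + 808*I*√2/5 ≈ 376.04 + 228.54*I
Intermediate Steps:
f = -20 (f = 0 - 20 = -20)
J(h) = √(-3 + h)
(f + (-4*J(1) + M(5)))² = (-20 + (-4*√(-3 + 1) - 1/5))² = (-20 + (-4*I*√2 - 1*⅕))² = (-20 + (-4*I*√2 - ⅕))² = (-20 + (-⅕ - 4*I*√2))² = (-101/5 - 4*I*√2)²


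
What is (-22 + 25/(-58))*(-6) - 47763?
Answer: -1381224/29 ≈ -47628.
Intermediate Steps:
(-22 + 25/(-58))*(-6) - 47763 = (-22 + 25*(-1/58))*(-6) - 47763 = (-22 - 25/58)*(-6) - 47763 = -1301/58*(-6) - 47763 = 3903/29 - 47763 = -1381224/29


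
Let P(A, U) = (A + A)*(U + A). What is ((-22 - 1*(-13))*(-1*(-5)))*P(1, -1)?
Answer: 0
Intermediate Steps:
P(A, U) = 2*A*(A + U) (P(A, U) = (2*A)*(A + U) = 2*A*(A + U))
((-22 - 1*(-13))*(-1*(-5)))*P(1, -1) = ((-22 - 1*(-13))*(-1*(-5)))*(2*1*(1 - 1)) = ((-22 + 13)*5)*(2*1*0) = -9*5*0 = -45*0 = 0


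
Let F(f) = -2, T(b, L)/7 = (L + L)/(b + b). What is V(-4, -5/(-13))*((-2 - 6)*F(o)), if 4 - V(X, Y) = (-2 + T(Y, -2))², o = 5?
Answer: -588224/25 ≈ -23529.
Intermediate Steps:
T(b, L) = 7*L/b (T(b, L) = 7*((L + L)/(b + b)) = 7*((2*L)/((2*b))) = 7*((2*L)*(1/(2*b))) = 7*(L/b) = 7*L/b)
V(X, Y) = 4 - (-2 - 14/Y)² (V(X, Y) = 4 - (-2 + 7*(-2)/Y)² = 4 - (-2 - 14/Y)²)
V(-4, -5/(-13))*((-2 - 6)*F(o)) = (28*(-7 - (-10)/(-13))/(-5/(-13))²)*((-2 - 6)*(-2)) = (28*(-7 - (-10)*(-1)/13)/(-5*(-1/13))²)*(-8*(-2)) = (28*(-7 - 2*5/13)/(5/13)²)*16 = (28*(169/25)*(-7 - 10/13))*16 = (28*(169/25)*(-101/13))*16 = -36764/25*16 = -588224/25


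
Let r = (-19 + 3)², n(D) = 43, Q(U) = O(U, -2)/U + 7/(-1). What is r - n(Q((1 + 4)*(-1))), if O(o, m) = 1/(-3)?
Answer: 213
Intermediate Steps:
O(o, m) = -⅓
Q(U) = -7 - 1/(3*U) (Q(U) = -1/(3*U) + 7/(-1) = -1/(3*U) + 7*(-1) = -1/(3*U) - 7 = -7 - 1/(3*U))
r = 256 (r = (-16)² = 256)
r - n(Q((1 + 4)*(-1))) = 256 - 1*43 = 256 - 43 = 213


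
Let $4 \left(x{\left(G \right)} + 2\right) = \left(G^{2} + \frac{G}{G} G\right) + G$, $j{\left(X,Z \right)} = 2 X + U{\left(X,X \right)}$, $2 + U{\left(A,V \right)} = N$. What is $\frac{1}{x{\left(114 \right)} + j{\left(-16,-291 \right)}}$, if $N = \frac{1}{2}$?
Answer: $\frac{2}{6541} \approx 0.00030576$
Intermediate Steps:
$N = \frac{1}{2} \approx 0.5$
$U{\left(A,V \right)} = - \frac{3}{2}$ ($U{\left(A,V \right)} = -2 + \frac{1}{2} = - \frac{3}{2}$)
$j{\left(X,Z \right)} = - \frac{3}{2} + 2 X$ ($j{\left(X,Z \right)} = 2 X - \frac{3}{2} = - \frac{3}{2} + 2 X$)
$x{\left(G \right)} = -2 + \frac{G}{2} + \frac{G^{2}}{4}$ ($x{\left(G \right)} = -2 + \frac{\left(G^{2} + \frac{G}{G} G\right) + G}{4} = -2 + \frac{\left(G^{2} + 1 G\right) + G}{4} = -2 + \frac{\left(G^{2} + G\right) + G}{4} = -2 + \frac{\left(G + G^{2}\right) + G}{4} = -2 + \frac{G^{2} + 2 G}{4} = -2 + \left(\frac{G}{2} + \frac{G^{2}}{4}\right) = -2 + \frac{G}{2} + \frac{G^{2}}{4}$)
$\frac{1}{x{\left(114 \right)} + j{\left(-16,-291 \right)}} = \frac{1}{\left(-2 + \frac{1}{2} \cdot 114 + \frac{114^{2}}{4}\right) + \left(- \frac{3}{2} + 2 \left(-16\right)\right)} = \frac{1}{\left(-2 + 57 + \frac{1}{4} \cdot 12996\right) - \frac{67}{2}} = \frac{1}{\left(-2 + 57 + 3249\right) - \frac{67}{2}} = \frac{1}{3304 - \frac{67}{2}} = \frac{1}{\frac{6541}{2}} = \frac{2}{6541}$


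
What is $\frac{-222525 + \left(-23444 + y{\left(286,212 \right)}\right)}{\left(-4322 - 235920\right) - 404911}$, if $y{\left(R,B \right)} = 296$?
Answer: $\frac{81891}{215051} \approx 0.3808$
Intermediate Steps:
$\frac{-222525 + \left(-23444 + y{\left(286,212 \right)}\right)}{\left(-4322 - 235920\right) - 404911} = \frac{-222525 + \left(-23444 + 296\right)}{\left(-4322 - 235920\right) - 404911} = \frac{-222525 - 23148}{-240242 - 404911} = - \frac{245673}{-645153} = \left(-245673\right) \left(- \frac{1}{645153}\right) = \frac{81891}{215051}$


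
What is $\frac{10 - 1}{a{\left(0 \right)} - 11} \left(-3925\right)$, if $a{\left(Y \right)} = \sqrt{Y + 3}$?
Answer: $\frac{388575}{118} + \frac{35325 \sqrt{3}}{118} \approx 3811.5$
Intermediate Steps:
$a{\left(Y \right)} = \sqrt{3 + Y}$
$\frac{10 - 1}{a{\left(0 \right)} - 11} \left(-3925\right) = \frac{10 - 1}{\sqrt{3 + 0} - 11} \left(-3925\right) = \frac{9}{\sqrt{3} - 11} \left(-3925\right) = \frac{9}{-11 + \sqrt{3}} \left(-3925\right) = - \frac{35325}{-11 + \sqrt{3}}$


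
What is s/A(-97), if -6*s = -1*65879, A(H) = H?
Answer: -65879/582 ≈ -113.19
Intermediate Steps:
s = 65879/6 (s = -(-1)*65879/6 = -1/6*(-65879) = 65879/6 ≈ 10980.)
s/A(-97) = (65879/6)/(-97) = (65879/6)*(-1/97) = -65879/582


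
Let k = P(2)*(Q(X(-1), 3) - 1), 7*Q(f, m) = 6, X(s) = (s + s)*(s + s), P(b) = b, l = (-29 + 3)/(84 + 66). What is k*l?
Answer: 26/525 ≈ 0.049524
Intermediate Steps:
l = -13/75 (l = -26/150 = -26*1/150 = -13/75 ≈ -0.17333)
X(s) = 4*s**2 (X(s) = (2*s)*(2*s) = 4*s**2)
Q(f, m) = 6/7 (Q(f, m) = (1/7)*6 = 6/7)
k = -2/7 (k = 2*(6/7 - 1) = 2*(-1/7) = -2/7 ≈ -0.28571)
k*l = -2/7*(-13/75) = 26/525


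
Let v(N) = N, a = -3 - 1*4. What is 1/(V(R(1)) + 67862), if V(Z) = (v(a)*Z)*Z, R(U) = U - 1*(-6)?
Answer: 1/67519 ≈ 1.4811e-5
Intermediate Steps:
R(U) = 6 + U (R(U) = U + 6 = 6 + U)
a = -7 (a = -3 - 4 = -7)
V(Z) = -7*Z² (V(Z) = (-7*Z)*Z = -7*Z²)
1/(V(R(1)) + 67862) = 1/(-7*(6 + 1)² + 67862) = 1/(-7*7² + 67862) = 1/(-7*49 + 67862) = 1/(-343 + 67862) = 1/67519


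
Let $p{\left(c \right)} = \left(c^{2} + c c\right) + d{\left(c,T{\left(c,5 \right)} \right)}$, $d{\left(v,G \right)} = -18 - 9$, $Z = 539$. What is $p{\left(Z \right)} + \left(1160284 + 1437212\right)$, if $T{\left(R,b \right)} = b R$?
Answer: $3178511$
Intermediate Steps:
$T{\left(R,b \right)} = R b$
$d{\left(v,G \right)} = -27$ ($d{\left(v,G \right)} = -18 - 9 = -27$)
$p{\left(c \right)} = -27 + 2 c^{2}$ ($p{\left(c \right)} = \left(c^{2} + c c\right) - 27 = \left(c^{2} + c^{2}\right) - 27 = 2 c^{2} - 27 = -27 + 2 c^{2}$)
$p{\left(Z \right)} + \left(1160284 + 1437212\right) = \left(-27 + 2 \cdot 539^{2}\right) + \left(1160284 + 1437212\right) = \left(-27 + 2 \cdot 290521\right) + 2597496 = \left(-27 + 581042\right) + 2597496 = 581015 + 2597496 = 3178511$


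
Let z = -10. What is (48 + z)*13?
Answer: 494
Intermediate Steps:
(48 + z)*13 = (48 - 10)*13 = 38*13 = 494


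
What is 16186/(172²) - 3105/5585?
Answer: -145951/16522664 ≈ -0.0088334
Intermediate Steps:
16186/(172²) - 3105/5585 = 16186/29584 - 3105*1/5585 = 16186*(1/29584) - 621/1117 = 8093/14792 - 621/1117 = -145951/16522664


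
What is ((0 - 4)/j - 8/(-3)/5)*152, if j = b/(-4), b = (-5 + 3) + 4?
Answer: 19456/15 ≈ 1297.1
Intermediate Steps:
b = 2 (b = -2 + 4 = 2)
j = -½ (j = 2/(-4) = 2*(-¼) = -½ ≈ -0.50000)
((0 - 4)/j - 8/(-3)/5)*152 = ((0 - 4)/(-½) - 8/(-3)/5)*152 = (-4*(-2) - 8*(-⅓)*(⅕))*152 = (8 + (8/3)*(⅕))*152 = (8 + 8/15)*152 = (128/15)*152 = 19456/15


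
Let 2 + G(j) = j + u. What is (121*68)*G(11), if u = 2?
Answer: 90508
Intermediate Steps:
G(j) = j (G(j) = -2 + (j + 2) = -2 + (2 + j) = j)
(121*68)*G(11) = (121*68)*11 = 8228*11 = 90508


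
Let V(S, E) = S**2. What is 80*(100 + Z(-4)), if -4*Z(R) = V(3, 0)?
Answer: 7820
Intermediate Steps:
Z(R) = -9/4 (Z(R) = -1/4*3**2 = -1/4*9 = -9/4)
80*(100 + Z(-4)) = 80*(100 - 9/4) = 80*(391/4) = 7820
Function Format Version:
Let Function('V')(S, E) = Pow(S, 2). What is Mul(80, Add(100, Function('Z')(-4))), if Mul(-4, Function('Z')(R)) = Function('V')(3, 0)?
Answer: 7820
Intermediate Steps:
Function('Z')(R) = Rational(-9, 4) (Function('Z')(R) = Mul(Rational(-1, 4), Pow(3, 2)) = Mul(Rational(-1, 4), 9) = Rational(-9, 4))
Mul(80, Add(100, Function('Z')(-4))) = Mul(80, Add(100, Rational(-9, 4))) = Mul(80, Rational(391, 4)) = 7820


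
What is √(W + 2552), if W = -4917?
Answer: I*√2365 ≈ 48.631*I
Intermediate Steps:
√(W + 2552) = √(-4917 + 2552) = √(-2365) = I*√2365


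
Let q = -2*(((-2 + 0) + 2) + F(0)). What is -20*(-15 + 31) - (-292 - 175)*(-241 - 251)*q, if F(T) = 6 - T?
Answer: 2756848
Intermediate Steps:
q = -12 (q = -2*(((-2 + 0) + 2) + (6 - 1*0)) = -2*((-2 + 2) + (6 + 0)) = -2*(0 + 6) = -2*6 = -12)
-20*(-15 + 31) - (-292 - 175)*(-241 - 251)*q = -20*(-15 + 31) - (-292 - 175)*(-241 - 251)*(-12) = -20*16 - (-467*(-492))*(-12) = -320 - 229764*(-12) = -320 - 1*(-2757168) = -320 + 2757168 = 2756848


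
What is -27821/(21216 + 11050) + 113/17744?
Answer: -245004883/286263952 ≈ -0.85587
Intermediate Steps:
-27821/(21216 + 11050) + 113/17744 = -27821/32266 + 113*(1/17744) = -27821*1/32266 + 113/17744 = -27821/32266 + 113/17744 = -245004883/286263952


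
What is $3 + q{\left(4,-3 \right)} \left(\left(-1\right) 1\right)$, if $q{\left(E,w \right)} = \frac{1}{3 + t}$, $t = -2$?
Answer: $2$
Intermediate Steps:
$q{\left(E,w \right)} = 1$ ($q{\left(E,w \right)} = \frac{1}{3 - 2} = 1^{-1} = 1$)
$3 + q{\left(4,-3 \right)} \left(\left(-1\right) 1\right) = 3 + 1 \left(\left(-1\right) 1\right) = 3 + 1 \left(-1\right) = 3 - 1 = 2$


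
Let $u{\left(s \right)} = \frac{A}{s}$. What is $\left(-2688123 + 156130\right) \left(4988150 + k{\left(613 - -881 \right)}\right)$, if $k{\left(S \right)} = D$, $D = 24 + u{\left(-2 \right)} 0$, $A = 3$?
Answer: $-12630021650782$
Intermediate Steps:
$u{\left(s \right)} = \frac{3}{s}$
$D = 24$ ($D = 24 + \frac{3}{-2} \cdot 0 = 24 + 3 \left(- \frac{1}{2}\right) 0 = 24 - 0 = 24 + 0 = 24$)
$k{\left(S \right)} = 24$
$\left(-2688123 + 156130\right) \left(4988150 + k{\left(613 - -881 \right)}\right) = \left(-2688123 + 156130\right) \left(4988150 + 24\right) = \left(-2531993\right) 4988174 = -12630021650782$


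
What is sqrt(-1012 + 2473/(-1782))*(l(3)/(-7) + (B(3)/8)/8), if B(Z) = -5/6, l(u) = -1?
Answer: 349*I*sqrt(39728854)/532224 ≈ 4.1332*I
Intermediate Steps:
B(Z) = -5/6 (B(Z) = -5*1/6 = -5/6)
sqrt(-1012 + 2473/(-1782))*(l(3)/(-7) + (B(3)/8)/8) = sqrt(-1012 + 2473/(-1782))*(-1/(-7) - 5/6/8/8) = sqrt(-1012 + 2473*(-1/1782))*(-1*(-1/7) - 5/6*1/8*(1/8)) = sqrt(-1012 - 2473/1782)*(1/7 - 5/48*1/8) = sqrt(-1805857/1782)*(1/7 - 5/384) = (I*sqrt(39728854)/198)*(349/2688) = 349*I*sqrt(39728854)/532224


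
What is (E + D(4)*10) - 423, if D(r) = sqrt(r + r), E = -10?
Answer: -433 + 20*sqrt(2) ≈ -404.72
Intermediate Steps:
D(r) = sqrt(2)*sqrt(r) (D(r) = sqrt(2*r) = sqrt(2)*sqrt(r))
(E + D(4)*10) - 423 = (-10 + (sqrt(2)*sqrt(4))*10) - 423 = (-10 + (sqrt(2)*2)*10) - 423 = (-10 + (2*sqrt(2))*10) - 423 = (-10 + 20*sqrt(2)) - 423 = -433 + 20*sqrt(2)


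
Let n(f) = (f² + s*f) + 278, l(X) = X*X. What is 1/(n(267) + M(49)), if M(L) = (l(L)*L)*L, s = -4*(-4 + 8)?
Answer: 1/5832096 ≈ 1.7146e-7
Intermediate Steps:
l(X) = X²
s = -16 (s = -4*4 = -16)
M(L) = L⁴ (M(L) = (L²*L)*L = L³*L = L⁴)
n(f) = 278 + f² - 16*f (n(f) = (f² - 16*f) + 278 = 278 + f² - 16*f)
1/(n(267) + M(49)) = 1/((278 + 267² - 16*267) + 49⁴) = 1/((278 + 71289 - 4272) + 5764801) = 1/(67295 + 5764801) = 1/5832096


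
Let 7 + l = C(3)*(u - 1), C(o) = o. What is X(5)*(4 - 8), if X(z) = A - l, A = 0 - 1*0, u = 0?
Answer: -40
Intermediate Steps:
A = 0 (A = 0 + 0 = 0)
l = -10 (l = -7 + 3*(0 - 1) = -7 + 3*(-1) = -7 - 3 = -10)
X(z) = 10 (X(z) = 0 - 1*(-10) = 0 + 10 = 10)
X(5)*(4 - 8) = 10*(4 - 8) = 10*(-4) = -40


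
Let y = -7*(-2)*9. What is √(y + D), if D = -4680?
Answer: 3*I*√506 ≈ 67.483*I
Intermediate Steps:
y = 126 (y = 14*9 = 126)
√(y + D) = √(126 - 4680) = √(-4554) = 3*I*√506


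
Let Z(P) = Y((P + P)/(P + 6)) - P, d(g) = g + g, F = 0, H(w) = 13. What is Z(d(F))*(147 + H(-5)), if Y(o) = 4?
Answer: 640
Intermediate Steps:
d(g) = 2*g
Z(P) = 4 - P
Z(d(F))*(147 + H(-5)) = (4 - 2*0)*(147 + 13) = (4 - 1*0)*160 = (4 + 0)*160 = 4*160 = 640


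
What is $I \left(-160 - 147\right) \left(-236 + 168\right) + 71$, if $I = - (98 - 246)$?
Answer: $3089719$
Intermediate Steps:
$I = 148$ ($I = \left(-1\right) \left(-148\right) = 148$)
$I \left(-160 - 147\right) \left(-236 + 168\right) + 71 = 148 \left(-160 - 147\right) \left(-236 + 168\right) + 71 = 148 \left(\left(-307\right) \left(-68\right)\right) + 71 = 148 \cdot 20876 + 71 = 3089648 + 71 = 3089719$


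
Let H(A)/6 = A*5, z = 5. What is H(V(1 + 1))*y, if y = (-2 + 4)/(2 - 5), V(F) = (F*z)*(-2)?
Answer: 400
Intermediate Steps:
V(F) = -10*F (V(F) = (F*5)*(-2) = (5*F)*(-2) = -10*F)
H(A) = 30*A (H(A) = 6*(A*5) = 6*(5*A) = 30*A)
y = -2/3 (y = 2/(-3) = 2*(-1/3) = -2/3 ≈ -0.66667)
H(V(1 + 1))*y = (30*(-10*(1 + 1)))*(-2/3) = (30*(-10*2))*(-2/3) = (30*(-20))*(-2/3) = -600*(-2/3) = 400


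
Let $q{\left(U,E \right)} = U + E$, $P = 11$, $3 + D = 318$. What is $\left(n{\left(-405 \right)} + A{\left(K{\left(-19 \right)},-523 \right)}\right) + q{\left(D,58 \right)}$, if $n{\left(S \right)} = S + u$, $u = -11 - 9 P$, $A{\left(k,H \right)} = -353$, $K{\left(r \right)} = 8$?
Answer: $-495$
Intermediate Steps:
$D = 315$ ($D = -3 + 318 = 315$)
$q{\left(U,E \right)} = E + U$
$u = -110$ ($u = -11 - 99 = -110$)
$n{\left(S \right)} = -110 + S$ ($n{\left(S \right)} = S - 110 = -110 + S$)
$\left(n{\left(-405 \right)} + A{\left(K{\left(-19 \right)},-523 \right)}\right) + q{\left(D,58 \right)} = \left(\left(-110 - 405\right) - 353\right) + \left(58 + 315\right) = \left(-515 - 353\right) + 373 = -868 + 373 = -495$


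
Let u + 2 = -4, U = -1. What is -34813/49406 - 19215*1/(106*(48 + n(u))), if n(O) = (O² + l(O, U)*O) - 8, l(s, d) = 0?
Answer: -614894909/199007368 ≈ -3.0898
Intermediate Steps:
u = -6 (u = -2 - 4 = -6)
n(O) = -8 + O² (n(O) = (O² + 0*O) - 8 = (O² + 0) - 8 = O² - 8 = -8 + O²)
-34813/49406 - 19215*1/(106*(48 + n(u))) = -34813/49406 - 19215*1/(106*(48 + (-8 + (-6)²))) = -34813*1/49406 - 19215*1/(106*(48 + (-8 + 36))) = -34813/49406 - 19215*1/(106*(48 + 28)) = -34813/49406 - 19215/(76*106) = -34813/49406 - 19215/8056 = -614894909/199007368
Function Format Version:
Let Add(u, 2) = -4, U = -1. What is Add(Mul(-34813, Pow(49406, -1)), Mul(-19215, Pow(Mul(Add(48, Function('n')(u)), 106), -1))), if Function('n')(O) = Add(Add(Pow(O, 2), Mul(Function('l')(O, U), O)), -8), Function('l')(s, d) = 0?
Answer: Rational(-614894909, 199007368) ≈ -3.0898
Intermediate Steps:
u = -6 (u = Add(-2, -4) = -6)
Function('n')(O) = Add(-8, Pow(O, 2)) (Function('n')(O) = Add(Add(Pow(O, 2), Mul(0, O)), -8) = Add(Add(Pow(O, 2), 0), -8) = Add(Pow(O, 2), -8) = Add(-8, Pow(O, 2)))
Add(Mul(-34813, Pow(49406, -1)), Mul(-19215, Pow(Mul(Add(48, Function('n')(u)), 106), -1))) = Add(Mul(-34813, Pow(49406, -1)), Mul(-19215, Pow(Mul(Add(48, Add(-8, Pow(-6, 2))), 106), -1))) = Add(Mul(-34813, Rational(1, 49406)), Mul(-19215, Pow(Mul(Add(48, Add(-8, 36)), 106), -1))) = Add(Rational(-34813, 49406), Mul(-19215, Pow(Mul(Add(48, 28), 106), -1))) = Add(Rational(-34813, 49406), Mul(-19215, Pow(Mul(76, 106), -1))) = Add(Rational(-34813, 49406), Mul(-19215, Pow(8056, -1))) = Add(Rational(-34813, 49406), Mul(-19215, Rational(1, 8056))) = Add(Rational(-34813, 49406), Rational(-19215, 8056)) = Rational(-614894909, 199007368)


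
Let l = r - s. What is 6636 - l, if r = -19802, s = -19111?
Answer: 7327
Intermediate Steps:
l = -691 (l = -19802 - 1*(-19111) = -19802 + 19111 = -691)
6636 - l = 6636 - 1*(-691) = 6636 + 691 = 7327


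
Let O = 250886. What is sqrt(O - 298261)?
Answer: 5*I*sqrt(1895) ≈ 217.66*I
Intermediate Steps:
sqrt(O - 298261) = sqrt(250886 - 298261) = sqrt(-47375) = 5*I*sqrt(1895)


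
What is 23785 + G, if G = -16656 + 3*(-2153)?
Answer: 670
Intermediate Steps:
G = -23115 (G = -16656 - 6459 = -23115)
23785 + G = 23785 - 23115 = 670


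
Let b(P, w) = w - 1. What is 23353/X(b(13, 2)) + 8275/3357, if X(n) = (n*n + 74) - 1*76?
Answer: -78387746/3357 ≈ -23351.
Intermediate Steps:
b(P, w) = -1 + w
X(n) = -2 + n² (X(n) = (n² + 74) - 76 = (74 + n²) - 76 = -2 + n²)
23353/X(b(13, 2)) + 8275/3357 = 23353/(-2 + (-1 + 2)²) + 8275/3357 = 23353/(-2 + 1²) + 8275*(1/3357) = 23353/(-2 + 1) + 8275/3357 = 23353/(-1) + 8275/3357 = 23353*(-1) + 8275/3357 = -23353 + 8275/3357 = -78387746/3357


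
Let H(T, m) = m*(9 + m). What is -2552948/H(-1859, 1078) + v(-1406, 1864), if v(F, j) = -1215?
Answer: -713136469/585893 ≈ -1217.2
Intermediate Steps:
-2552948/H(-1859, 1078) + v(-1406, 1864) = -2552948*1/(1078*(9 + 1078)) - 1215 = -2552948/(1078*1087) - 1215 = -2552948/1171786 - 1215 = -2552948*1/1171786 - 1215 = -1276474/585893 - 1215 = -713136469/585893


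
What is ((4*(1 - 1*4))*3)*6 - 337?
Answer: -553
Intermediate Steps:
((4*(1 - 1*4))*3)*6 - 337 = ((4*(1 - 4))*3)*6 - 337 = ((4*(-3))*3)*6 - 337 = -12*3*6 - 337 = -36*6 - 337 = -216 - 337 = -553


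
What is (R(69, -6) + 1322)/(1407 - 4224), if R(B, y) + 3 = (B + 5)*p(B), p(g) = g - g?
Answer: -1319/2817 ≈ -0.46823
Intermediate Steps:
p(g) = 0
R(B, y) = -3 (R(B, y) = -3 + (B + 5)*0 = -3 + (5 + B)*0 = -3 + 0 = -3)
(R(69, -6) + 1322)/(1407 - 4224) = (-3 + 1322)/(1407 - 4224) = 1319/(-2817) = 1319*(-1/2817) = -1319/2817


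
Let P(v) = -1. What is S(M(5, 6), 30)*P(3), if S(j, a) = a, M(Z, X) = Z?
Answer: -30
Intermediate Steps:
S(M(5, 6), 30)*P(3) = 30*(-1) = -30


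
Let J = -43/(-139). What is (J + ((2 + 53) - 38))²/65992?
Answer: 1447209/318757858 ≈ 0.0045402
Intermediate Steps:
J = 43/139 (J = -43*(-1/139) = 43/139 ≈ 0.30935)
(J + ((2 + 53) - 38))²/65992 = (43/139 + ((2 + 53) - 38))²/65992 = (43/139 + (55 - 38))²*(1/65992) = (43/139 + 17)²*(1/65992) = (2406/139)²*(1/65992) = (5788836/19321)*(1/65992) = 1447209/318757858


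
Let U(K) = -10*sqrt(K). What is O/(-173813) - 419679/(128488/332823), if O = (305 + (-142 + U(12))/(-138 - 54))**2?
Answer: -27968264541782450153/25727483225088 - 146755*sqrt(3)/400465152 ≈ -1.0871e+6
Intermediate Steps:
O = (29351/96 + 5*sqrt(3)/48)**2 (O = (305 + (-142 - 20*sqrt(3))/(-138 - 54))**2 = (305 + (-142 - 20*sqrt(3))/(-192))**2 = (305 + (-142 - 20*sqrt(3))*(-1/192))**2 = (305 + (71/96 + 5*sqrt(3)/48))**2 = (29351/96 + 5*sqrt(3)/48)**2 ≈ 93587.)
O/(-173813) - 419679/(128488/332823) = (861481501/9216 + 146755*sqrt(3)/2304)/(-173813) - 419679/(128488/332823) = (861481501/9216 + 146755*sqrt(3)/2304)*(-1/173813) - 419679/(128488*(1/332823)) = (-861481501/1601860608 - 146755*sqrt(3)/400465152) - 419679/128488/332823 = (-861481501/1601860608 - 146755*sqrt(3)/400465152) - 419679*332823/128488 = (-861481501/1601860608 - 146755*sqrt(3)/400465152) - 139678823817/128488 = -27968264541782450153/25727483225088 - 146755*sqrt(3)/400465152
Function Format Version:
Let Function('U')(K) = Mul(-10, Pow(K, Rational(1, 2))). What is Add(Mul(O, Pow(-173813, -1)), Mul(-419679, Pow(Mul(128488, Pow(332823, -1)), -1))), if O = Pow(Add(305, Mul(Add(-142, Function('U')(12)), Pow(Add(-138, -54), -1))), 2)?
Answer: Add(Rational(-27968264541782450153, 25727483225088), Mul(Rational(-146755, 400465152), Pow(3, Rational(1, 2)))) ≈ -1.0871e+6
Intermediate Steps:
O = Pow(Add(Rational(29351, 96), Mul(Rational(5, 48), Pow(3, Rational(1, 2)))), 2) (O = Pow(Add(305, Mul(Add(-142, Mul(-10, Pow(12, Rational(1, 2)))), Pow(Add(-138, -54), -1))), 2) = Pow(Add(305, Mul(Add(-142, Mul(-10, Mul(2, Pow(3, Rational(1, 2))))), Pow(-192, -1))), 2) = Pow(Add(305, Mul(Add(-142, Mul(-20, Pow(3, Rational(1, 2)))), Rational(-1, 192))), 2) = Pow(Add(305, Add(Rational(71, 96), Mul(Rational(5, 48), Pow(3, Rational(1, 2))))), 2) = Pow(Add(Rational(29351, 96), Mul(Rational(5, 48), Pow(3, Rational(1, 2)))), 2) ≈ 93587.)
Add(Mul(O, Pow(-173813, -1)), Mul(-419679, Pow(Mul(128488, Pow(332823, -1)), -1))) = Add(Mul(Add(Rational(861481501, 9216), Mul(Rational(146755, 2304), Pow(3, Rational(1, 2)))), Pow(-173813, -1)), Mul(-419679, Pow(Mul(128488, Pow(332823, -1)), -1))) = Add(Mul(Add(Rational(861481501, 9216), Mul(Rational(146755, 2304), Pow(3, Rational(1, 2)))), Rational(-1, 173813)), Mul(-419679, Pow(Mul(128488, Rational(1, 332823)), -1))) = Add(Add(Rational(-861481501, 1601860608), Mul(Rational(-146755, 400465152), Pow(3, Rational(1, 2)))), Mul(-419679, Pow(Rational(128488, 332823), -1))) = Add(Add(Rational(-861481501, 1601860608), Mul(Rational(-146755, 400465152), Pow(3, Rational(1, 2)))), Mul(-419679, Rational(332823, 128488))) = Add(Add(Rational(-861481501, 1601860608), Mul(Rational(-146755, 400465152), Pow(3, Rational(1, 2)))), Rational(-139678823817, 128488)) = Add(Rational(-27968264541782450153, 25727483225088), Mul(Rational(-146755, 400465152), Pow(3, Rational(1, 2))))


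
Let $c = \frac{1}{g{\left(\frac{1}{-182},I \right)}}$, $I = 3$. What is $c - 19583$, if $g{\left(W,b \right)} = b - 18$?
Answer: $- \frac{293746}{15} \approx -19583.0$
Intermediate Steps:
$g{\left(W,b \right)} = -18 + b$
$c = - \frac{1}{15}$ ($c = \frac{1}{-18 + 3} = \frac{1}{-15} = - \frac{1}{15} \approx -0.066667$)
$c - 19583 = - \frac{1}{15} - 19583 = - \frac{293746}{15}$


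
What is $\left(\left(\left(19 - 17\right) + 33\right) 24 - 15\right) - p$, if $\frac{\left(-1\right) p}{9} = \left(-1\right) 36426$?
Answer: $-327009$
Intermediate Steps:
$p = 327834$ ($p = - 9 \left(\left(-1\right) 36426\right) = \left(-9\right) \left(-36426\right) = 327834$)
$\left(\left(\left(19 - 17\right) + 33\right) 24 - 15\right) - p = \left(\left(\left(19 - 17\right) + 33\right) 24 - 15\right) - 327834 = \left(\left(2 + 33\right) 24 - 15\right) - 327834 = \left(35 \cdot 24 - 15\right) - 327834 = \left(840 - 15\right) - 327834 = 825 - 327834 = -327009$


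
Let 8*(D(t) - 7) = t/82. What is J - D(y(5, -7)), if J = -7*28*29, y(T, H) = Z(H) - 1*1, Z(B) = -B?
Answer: -1866651/328 ≈ -5691.0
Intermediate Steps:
y(T, H) = -1 - H (y(T, H) = -H - 1*1 = -H - 1 = -1 - H)
D(t) = 7 + t/656 (D(t) = 7 + (t/82)/8 = 7 + t/656)
J = -5684 (J = -196*29 = -5684)
J - D(y(5, -7)) = -5684 - (7 + (-1 - 1*(-7))/656) = -5684 - (7 + (-1 + 7)/656) = -5684 - (7 + (1/656)*6) = -5684 - (7 + 3/328) = -5684 - 1*2299/328 = -5684 - 2299/328 = -1866651/328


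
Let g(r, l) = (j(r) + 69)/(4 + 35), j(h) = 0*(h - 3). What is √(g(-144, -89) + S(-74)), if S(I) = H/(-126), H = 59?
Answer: √387842/546 ≈ 1.1406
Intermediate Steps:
j(h) = 0 (j(h) = 0*(-3 + h) = 0)
g(r, l) = 23/13 (g(r, l) = (0 + 69)/(4 + 35) = 69/39 = 69*(1/39) = 23/13)
S(I) = -59/126 (S(I) = 59/(-126) = 59*(-1/126) = -59/126)
√(g(-144, -89) + S(-74)) = √(23/13 - 59/126) = √(2131/1638) = √387842/546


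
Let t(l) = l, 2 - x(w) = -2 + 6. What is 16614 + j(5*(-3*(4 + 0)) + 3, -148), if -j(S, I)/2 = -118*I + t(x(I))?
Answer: -18310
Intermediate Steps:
x(w) = -2 (x(w) = 2 - (-2 + 6) = 2 - 1*4 = 2 - 4 = -2)
j(S, I) = 4 + 236*I (j(S, I) = -2*(-118*I - 2) = -2*(-2 - 118*I) = 4 + 236*I)
16614 + j(5*(-3*(4 + 0)) + 3, -148) = 16614 + (4 + 236*(-148)) = 16614 + (4 - 34928) = 16614 - 34924 = -18310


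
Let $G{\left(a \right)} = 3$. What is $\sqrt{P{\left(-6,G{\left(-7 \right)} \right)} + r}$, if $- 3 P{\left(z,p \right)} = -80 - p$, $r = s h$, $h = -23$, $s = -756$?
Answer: $\frac{\sqrt{156741}}{3} \approx 131.97$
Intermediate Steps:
$r = 17388$ ($r = \left(-756\right) \left(-23\right) = 17388$)
$P{\left(z,p \right)} = \frac{80}{3} + \frac{p}{3}$ ($P{\left(z,p \right)} = - \frac{-80 - p}{3} = \frac{80}{3} + \frac{p}{3}$)
$\sqrt{P{\left(-6,G{\left(-7 \right)} \right)} + r} = \sqrt{\left(\frac{80}{3} + \frac{1}{3} \cdot 3\right) + 17388} = \sqrt{\left(\frac{80}{3} + 1\right) + 17388} = \sqrt{\frac{83}{3} + 17388} = \sqrt{\frac{52247}{3}} = \frac{\sqrt{156741}}{3}$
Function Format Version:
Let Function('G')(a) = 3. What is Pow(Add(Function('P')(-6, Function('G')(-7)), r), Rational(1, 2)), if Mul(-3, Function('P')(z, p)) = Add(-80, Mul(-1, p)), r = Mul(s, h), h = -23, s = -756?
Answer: Mul(Rational(1, 3), Pow(156741, Rational(1, 2))) ≈ 131.97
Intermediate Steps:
r = 17388 (r = Mul(-756, -23) = 17388)
Function('P')(z, p) = Add(Rational(80, 3), Mul(Rational(1, 3), p)) (Function('P')(z, p) = Mul(Rational(-1, 3), Add(-80, Mul(-1, p))) = Add(Rational(80, 3), Mul(Rational(1, 3), p)))
Pow(Add(Function('P')(-6, Function('G')(-7)), r), Rational(1, 2)) = Pow(Add(Add(Rational(80, 3), Mul(Rational(1, 3), 3)), 17388), Rational(1, 2)) = Pow(Add(Add(Rational(80, 3), 1), 17388), Rational(1, 2)) = Pow(Add(Rational(83, 3), 17388), Rational(1, 2)) = Pow(Rational(52247, 3), Rational(1, 2)) = Mul(Rational(1, 3), Pow(156741, Rational(1, 2)))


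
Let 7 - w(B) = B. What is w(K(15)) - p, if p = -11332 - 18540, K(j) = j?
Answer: 29864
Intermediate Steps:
w(B) = 7 - B
p = -29872
w(K(15)) - p = (7 - 1*15) - 1*(-29872) = (7 - 15) + 29872 = -8 + 29872 = 29864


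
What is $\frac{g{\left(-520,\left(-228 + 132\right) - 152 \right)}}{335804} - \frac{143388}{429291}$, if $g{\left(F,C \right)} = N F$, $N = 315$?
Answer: $- \frac{470111626}{572054107} \approx -0.8218$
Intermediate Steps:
$g{\left(F,C \right)} = 315 F$
$\frac{g{\left(-520,\left(-228 + 132\right) - 152 \right)}}{335804} - \frac{143388}{429291} = \frac{315 \left(-520\right)}{335804} - \frac{143388}{429291} = \left(-163800\right) \frac{1}{335804} - \frac{15932}{47699} = - \frac{5850}{11993} - \frac{15932}{47699} = - \frac{470111626}{572054107}$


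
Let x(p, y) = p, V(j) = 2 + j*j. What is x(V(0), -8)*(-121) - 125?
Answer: -367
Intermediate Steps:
V(j) = 2 + j²
x(V(0), -8)*(-121) - 125 = (2 + 0²)*(-121) - 125 = (2 + 0)*(-121) - 125 = 2*(-121) - 125 = -242 - 125 = -367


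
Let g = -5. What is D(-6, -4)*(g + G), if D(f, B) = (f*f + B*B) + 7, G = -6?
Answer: -649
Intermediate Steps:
D(f, B) = 7 + B² + f² (D(f, B) = (f² + B²) + 7 = (B² + f²) + 7 = 7 + B² + f²)
D(-6, -4)*(g + G) = (7 + (-4)² + (-6)²)*(-5 - 6) = (7 + 16 + 36)*(-11) = 59*(-11) = -649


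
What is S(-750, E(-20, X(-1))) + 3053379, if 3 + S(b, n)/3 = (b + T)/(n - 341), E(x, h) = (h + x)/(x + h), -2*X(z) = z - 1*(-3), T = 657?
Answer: 1038146079/340 ≈ 3.0534e+6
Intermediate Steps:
X(z) = -3/2 - z/2 (X(z) = -(z - 1*(-3))/2 = -(z + 3)/2 = -(3 + z)/2 = -3/2 - z/2)
E(x, h) = 1 (E(x, h) = (h + x)/(h + x) = 1)
S(b, n) = -9 + 3*(657 + b)/(-341 + n) (S(b, n) = -9 + 3*((b + 657)/(n - 341)) = -9 + 3*((657 + b)/(-341 + n)) = -9 + 3*(657 + b)/(-341 + n))
S(-750, E(-20, X(-1))) + 3053379 = 3*(1680 - 750 - 3*1)/(-341 + 1) + 3053379 = 3*(1680 - 750 - 3)/(-340) + 3053379 = 3*(-1/340)*927 + 3053379 = -2781/340 + 3053379 = 1038146079/340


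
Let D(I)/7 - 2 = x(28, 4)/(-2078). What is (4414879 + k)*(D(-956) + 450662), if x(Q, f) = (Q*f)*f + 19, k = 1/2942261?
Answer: 6082448816645251885890/3057009179 ≈ 1.9897e+12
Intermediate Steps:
k = 1/2942261 ≈ 3.3987e-7
x(Q, f) = 19 + Q*f² (x(Q, f) = Q*f² + 19 = 19 + Q*f²)
D(I) = 25823/2078 (D(I) = 14 + 7*((19 + 28*4²)/(-2078)) = 14 + 7*((19 + 28*16)*(-1/2078)) = 14 + 7*((19 + 448)*(-1/2078)) = 14 + 7*(467*(-1/2078)) = 14 + 7*(-467/2078) = 14 - 3269/2078 = 25823/2078)
(4414879 + k)*(D(-956) + 450662) = (4414879 + 1/2942261)*(25823/2078 + 450662) = (12989726301420/2942261)*(936501459/2078) = 6082448816645251885890/3057009179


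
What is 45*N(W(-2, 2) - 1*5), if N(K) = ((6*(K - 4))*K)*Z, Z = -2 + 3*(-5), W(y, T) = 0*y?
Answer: -206550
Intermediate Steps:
W(y, T) = 0
Z = -17 (Z = -2 - 15 = -17)
N(K) = -17*K*(-24 + 6*K) (N(K) = ((6*(K - 4))*K)*(-17) = ((6*(-4 + K))*K)*(-17) = ((-24 + 6*K)*K)*(-17) = (K*(-24 + 6*K))*(-17) = -17*K*(-24 + 6*K))
45*N(W(-2, 2) - 1*5) = 45*(102*(0 - 1*5)*(4 - (0 - 1*5))) = 45*(102*(0 - 5)*(4 - (0 - 5))) = 45*(102*(-5)*(4 - 1*(-5))) = 45*(102*(-5)*(4 + 5)) = 45*(102*(-5)*9) = 45*(-4590) = -206550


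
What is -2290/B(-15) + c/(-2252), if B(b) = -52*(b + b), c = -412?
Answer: -112859/87828 ≈ -1.2850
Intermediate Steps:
B(b) = -104*b
-2290/B(-15) + c/(-2252) = -2290/((-104*(-15))) - 412/(-2252) = -2290/1560 - 412*(-1/2252) = -2290*1/1560 + 103/563 = -229/156 + 103/563 = -112859/87828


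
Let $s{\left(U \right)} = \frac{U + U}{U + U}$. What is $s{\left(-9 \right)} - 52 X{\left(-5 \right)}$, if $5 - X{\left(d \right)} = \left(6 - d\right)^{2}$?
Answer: $6033$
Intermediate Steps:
$X{\left(d \right)} = 5 - \left(6 - d\right)^{2}$
$s{\left(U \right)} = 1$ ($s{\left(U \right)} = \frac{2 U}{2 U} = 2 U \frac{1}{2 U} = 1$)
$s{\left(-9 \right)} - 52 X{\left(-5 \right)} = 1 - 52 \left(5 - \left(-6 - 5\right)^{2}\right) = 1 - 52 \left(5 - \left(-11\right)^{2}\right) = 1 - 52 \left(5 - 121\right) = 1 - -6032 = 1 + 6032 = 6033$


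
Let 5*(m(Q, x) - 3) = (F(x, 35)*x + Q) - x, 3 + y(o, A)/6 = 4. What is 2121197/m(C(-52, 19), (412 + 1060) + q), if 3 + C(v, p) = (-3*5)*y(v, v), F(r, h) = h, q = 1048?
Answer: 10605985/85602 ≈ 123.90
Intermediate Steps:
y(o, A) = 6 (y(o, A) = -18 + 6*4 = -18 + 24 = 6)
C(v, p) = -93 (C(v, p) = -3 - 3*5*6 = -3 - 15*6 = -3 - 90 = -93)
m(Q, x) = 3 + Q/5 + 34*x/5 (m(Q, x) = 3 + ((35*x + Q) - x)/5 = 3 + ((Q + 35*x) - x)/5 = 3 + (Q + 34*x)/5 = 3 + (Q/5 + 34*x/5) = 3 + Q/5 + 34*x/5)
2121197/m(C(-52, 19), (412 + 1060) + q) = 2121197/(3 + (⅕)*(-93) + 34*((412 + 1060) + 1048)/5) = 2121197/(3 - 93/5 + 34*(1472 + 1048)/5) = 2121197/(3 - 93/5 + (34/5)*2520) = 2121197/(3 - 93/5 + 17136) = 2121197/(85602/5) = 2121197*(5/85602) = 10605985/85602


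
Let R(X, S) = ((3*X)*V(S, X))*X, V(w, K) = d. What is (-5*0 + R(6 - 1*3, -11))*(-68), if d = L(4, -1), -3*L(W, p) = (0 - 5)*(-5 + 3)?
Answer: 6120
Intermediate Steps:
L(W, p) = -10/3 (L(W, p) = -(0 - 5)*(-5 + 3)/3 = -(-5)*(-2)/3 = -1/3*10 = -10/3)
d = -10/3 ≈ -3.3333
V(w, K) = -10/3
R(X, S) = -10*X**2 (R(X, S) = ((3*X)*(-10/3))*X = (-10*X)*X = -10*X**2)
(-5*0 + R(6 - 1*3, -11))*(-68) = (-5*0 - 10*(6 - 1*3)**2)*(-68) = (0 - 10*(6 - 3)**2)*(-68) = (0 - 10*3**2)*(-68) = (0 - 10*9)*(-68) = (0 - 90)*(-68) = -90*(-68) = 6120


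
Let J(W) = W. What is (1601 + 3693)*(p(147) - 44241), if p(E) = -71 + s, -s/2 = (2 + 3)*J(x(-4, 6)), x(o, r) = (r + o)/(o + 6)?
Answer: -234640668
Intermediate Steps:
x(o, r) = (o + r)/(6 + o)
s = -10 (s = -2*(2 + 3)*(-4 + 6)/(6 - 4) = -10*2/2 = -10*(1/2)*2 = -10 ≈ -10.000)
p(E) = -81 (p(E) = -71 - 10 = -81)
(1601 + 3693)*(p(147) - 44241) = (1601 + 3693)*(-81 - 44241) = 5294*(-44322) = -234640668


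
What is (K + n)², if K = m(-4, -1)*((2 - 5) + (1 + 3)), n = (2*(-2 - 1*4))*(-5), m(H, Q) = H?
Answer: 3136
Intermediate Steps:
n = 60 (n = (2*(-2 - 4))*(-5) = (2*(-6))*(-5) = -12*(-5) = 60)
K = -4 (K = -4*((2 - 5) + (1 + 3)) = -4*(-3 + 4) = -4*1 = -4)
(K + n)² = (-4 + 60)² = 56² = 3136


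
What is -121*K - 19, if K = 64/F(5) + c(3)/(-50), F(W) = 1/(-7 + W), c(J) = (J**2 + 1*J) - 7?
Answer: 154811/10 ≈ 15481.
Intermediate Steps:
c(J) = -7 + J + J**2 (c(J) = (J**2 + J) - 7 = (J + J**2) - 7 = -7 + J + J**2)
K = -1281/10 (K = 64/(1/(-7 + 5)) + (-7 + 3 + 3**2)/(-50) = 64/(1/(-2)) + (-7 + 3 + 9)*(-1/50) = 64/(-1/2) + 5*(-1/50) = 64*(-2) - 1/10 = -128 - 1/10 = -1281/10 ≈ -128.10)
-121*K - 19 = -121*(-1281/10) - 19 = 155001/10 - 19 = 154811/10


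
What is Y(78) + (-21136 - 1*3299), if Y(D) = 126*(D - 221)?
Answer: -42453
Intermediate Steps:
Y(D) = -27846 + 126*D (Y(D) = 126*(-221 + D) = -27846 + 126*D)
Y(78) + (-21136 - 1*3299) = (-27846 + 126*78) + (-21136 - 1*3299) = (-27846 + 9828) + (-21136 - 3299) = -18018 - 24435 = -42453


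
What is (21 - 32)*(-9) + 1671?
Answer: 1770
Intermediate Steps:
(21 - 32)*(-9) + 1671 = -11*(-9) + 1671 = 99 + 1671 = 1770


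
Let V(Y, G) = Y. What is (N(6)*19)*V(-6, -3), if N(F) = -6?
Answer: 684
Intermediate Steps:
(N(6)*19)*V(-6, -3) = -6*19*(-6) = -114*(-6) = 684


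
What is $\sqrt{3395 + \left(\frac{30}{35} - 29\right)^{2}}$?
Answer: $\frac{6 \sqrt{5699}}{7} \approx 64.707$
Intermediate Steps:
$\sqrt{3395 + \left(\frac{30}{35} - 29\right)^{2}} = \sqrt{3395 + \left(30 \cdot \frac{1}{35} - 29\right)^{2}} = \sqrt{3395 + \left(\frac{6}{7} - 29\right)^{2}} = \sqrt{3395 + \left(- \frac{197}{7}\right)^{2}} = \sqrt{3395 + \frac{38809}{49}} = \sqrt{\frac{205164}{49}} = \frac{6 \sqrt{5699}}{7}$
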